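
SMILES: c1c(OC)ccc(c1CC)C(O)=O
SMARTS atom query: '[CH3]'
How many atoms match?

The query [CH3] means: aliphatic carbon with exactly three hydrogens.
Check the 13 heavy atoms by environment: 3× c (aromatic, H0) → no; 3× c (aromatic, H1) → no; 1× C (H2) → no; 2× C (H3) → match; 1× C (H0) → no; 2× O (H0) → no; 1× O (H1) → no.
That gives 2 matching atoms.

2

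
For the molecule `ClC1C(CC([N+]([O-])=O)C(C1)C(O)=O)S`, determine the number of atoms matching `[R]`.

6

The query [R] means: R matches any atom that is part of a ring.
Check the 14 heavy atoms by environment: 6× C (in 6-ring) → match; 1× C (acyclic) → no; 3× O (acyclic) → no; 1× S (acyclic) → no; 1× N (charge +1, acyclic) → no; 1× O (charge -1, acyclic) → no; 1× Cl (acyclic) → no.
That gives 6 matching atoms.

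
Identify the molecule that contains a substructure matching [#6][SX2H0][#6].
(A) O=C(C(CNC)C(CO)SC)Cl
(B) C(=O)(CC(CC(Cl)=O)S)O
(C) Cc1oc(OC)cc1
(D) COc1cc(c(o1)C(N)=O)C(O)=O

[#6][SX2H0][#6] describes an aliphatic sulfur bridging two carbons with no H on the sulfur (a thioether).
(A) contains a methylthio ether (-SCH3), which satisfies every atom and bond constraint.
(B) has a thiol (-SH) but the sulfur has H1, not H0 bridging two carbons.
(C) has a methoxy ether (-OCH3) but the bridging atom is O, not S.
(D) has a methoxy ether (-OCH3) but the bridging atom is O, not S.
So the answer is (A).

A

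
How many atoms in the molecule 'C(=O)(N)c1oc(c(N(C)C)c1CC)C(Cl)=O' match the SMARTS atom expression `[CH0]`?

2

The query [CH0] means: aliphatic carbon with no attached hydrogen.
Check the 16 heavy atoms by environment: 1× o (aromatic, H0) → no; 4× c (aromatic, H0) → no; 2× C (H0) → match; 2× O (H0) → no; 1× N (H2) → no; 1× N (H0) → no; 3× C (H3) → no; 1× Cl (H0) → no; 1× C (H2) → no.
That gives 2 matching atoms.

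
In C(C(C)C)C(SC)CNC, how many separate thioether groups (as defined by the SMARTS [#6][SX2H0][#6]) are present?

[#6][SX2H0][#6] is the SMARTS for a thioether: an aliphatic sulfur bridging two carbons with no H on the sulfur.
Exactly one fragment in the molecule meets all constraints, giving 1 match.

1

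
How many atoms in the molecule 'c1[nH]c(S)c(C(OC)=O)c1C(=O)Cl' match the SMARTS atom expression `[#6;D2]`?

Check the 13 heavy atoms by environment: 1× n (aromatic, D2) → no; 1× c (aromatic, D2) → match; 3× c (aromatic, D3) → no; 2× C (D3) → no; 2× O (D1) → no; 1× Cl (D1) → no; 1× O (D2) → no; 1× C (D1) → no; 1× S (D1) → no.
That gives 1 matching atom.

1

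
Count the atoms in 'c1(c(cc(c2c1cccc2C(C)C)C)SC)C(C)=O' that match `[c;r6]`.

10

The query [c;r6] means: aromatic carbon that belongs to a six-membered ring.
Check the 19 heavy atoms by environment: 10× c (aromatic, in 6-ring) → match; 7× C (acyclic) → no; 1× O (acyclic) → no; 1× S (acyclic) → no.
That gives 10 matching atoms.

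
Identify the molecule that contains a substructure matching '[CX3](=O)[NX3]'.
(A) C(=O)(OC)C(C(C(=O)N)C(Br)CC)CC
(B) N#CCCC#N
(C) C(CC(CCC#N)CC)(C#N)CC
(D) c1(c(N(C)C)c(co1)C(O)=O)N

A

[CX3](=O)[NX3] describes a carbonyl carbon bonded to a trivalent nitrogen (an amide).
(A) contains a primary amide (-C(=O)NH2), which satisfies every atom and bond constraint.
(B) has a nitrile (-C#N) but the nitrile N is NX1 (triple-bonded), not NX3.
(C) has a nitrile (-C#N) but the nitrile N is NX1 (triple-bonded), not NX3.
(D) has a carboxylic acid group (-C(=O)OH) but the carbonyl is bonded to O, not to an NX3 nitrogen.
So the answer is (A).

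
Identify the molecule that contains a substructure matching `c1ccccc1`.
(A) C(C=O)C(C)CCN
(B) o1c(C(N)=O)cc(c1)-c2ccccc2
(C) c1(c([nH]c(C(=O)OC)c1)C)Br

B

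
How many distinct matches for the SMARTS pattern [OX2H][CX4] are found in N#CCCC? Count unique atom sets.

0

[OX2H][CX4] is the SMARTS for an aliphatic alcohol: a hydroxyl oxygen bound to an sp3 (X4) carbon.
No fragment in the molecule satisfies every constraint, giving 0 matches.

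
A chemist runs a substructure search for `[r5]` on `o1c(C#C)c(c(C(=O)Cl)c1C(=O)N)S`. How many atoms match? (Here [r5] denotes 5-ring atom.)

5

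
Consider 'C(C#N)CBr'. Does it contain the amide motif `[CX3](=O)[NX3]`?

No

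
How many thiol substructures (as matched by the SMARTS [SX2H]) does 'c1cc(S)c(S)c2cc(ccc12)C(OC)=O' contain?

[SX2H] is the SMARTS for a thiol: an aliphatic sulfur with two connections, one being H.
The molecule carries 2 separate instances of a thiol (-SH) meeting every constraint; each maps to a distinct set of atoms, giving 2 matches.

2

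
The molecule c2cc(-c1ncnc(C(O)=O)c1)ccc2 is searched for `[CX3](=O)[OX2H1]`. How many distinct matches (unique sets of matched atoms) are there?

[CX3](=O)[OX2H1] is the SMARTS for a carboxylic acid: an sp2 carbon double-bonded to O and single-bonded to an -OH oxygen.
Exactly one fragment in the molecule meets all constraints, giving 1 match.

1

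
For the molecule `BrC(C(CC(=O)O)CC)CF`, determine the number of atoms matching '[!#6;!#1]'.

4

Check the 11 heavy atoms by environment: 7× C → no; 1× Br → match; 2× O → match; 1× F → match.
Summing the matching environments: 1 + 2 + 1 = 4 matching atoms.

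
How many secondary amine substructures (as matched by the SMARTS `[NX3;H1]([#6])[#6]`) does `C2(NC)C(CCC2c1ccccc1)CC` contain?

1

[NX3;H1]([#6])[#6] is the SMARTS for a secondary amine: a trivalent nitrogen with one H, bonded to two carbons.
Exactly one fragment in the molecule meets all constraints, giving 1 match.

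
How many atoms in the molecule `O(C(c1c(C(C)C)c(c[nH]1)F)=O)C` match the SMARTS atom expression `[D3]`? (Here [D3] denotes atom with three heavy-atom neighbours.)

The query [D3] means: atom with exactly three heavy-atom neighbours.
Check the 13 heavy atoms by environment: 1× n (aromatic, D2) → no; 1× c (aromatic, D2) → no; 3× c (aromatic, D3) → match; 2× C (D3) → match; 1× O (D1) → no; 1× O (D2) → no; 3× C (D1) → no; 1× F (D1) → no.
Summing the matching environments: 3 + 2 = 5 matching atoms.

5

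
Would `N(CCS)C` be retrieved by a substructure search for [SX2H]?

Yes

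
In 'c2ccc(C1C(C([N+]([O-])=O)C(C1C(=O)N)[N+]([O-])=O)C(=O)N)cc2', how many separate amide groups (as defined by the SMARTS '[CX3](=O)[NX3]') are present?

2

[CX3](=O)[NX3] is the SMARTS for an amide: a carbonyl carbon bonded to a trivalent nitrogen.
The molecule carries 2 separate instances of a primary amide (-C(=O)NH2) meeting every constraint; each maps to a distinct set of atoms, giving 2 matches.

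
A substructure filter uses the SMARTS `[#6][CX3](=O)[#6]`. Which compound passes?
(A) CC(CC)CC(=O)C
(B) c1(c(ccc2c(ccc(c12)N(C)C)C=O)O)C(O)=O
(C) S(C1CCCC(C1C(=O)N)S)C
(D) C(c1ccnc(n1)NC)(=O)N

A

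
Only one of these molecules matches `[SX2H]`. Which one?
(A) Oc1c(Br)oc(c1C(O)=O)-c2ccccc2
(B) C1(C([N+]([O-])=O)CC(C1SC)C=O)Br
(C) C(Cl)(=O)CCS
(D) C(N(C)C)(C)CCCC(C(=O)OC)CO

C

[SX2H] describes an aliphatic sulfur with two connections, one being H (a thiol).
(A) has a hydroxyl group (-OH) but it is an -OH, not an -SH.
(B) has a methylthio ether (-SCH3) but the sulfur has H0 (bonded to two carbons), not H1.
(C) contains a thiol (-SH), which satisfies every atom and bond constraint.
(D) has a hydroxyl group (-OH) but it is an -OH, not an -SH.
So the answer is (C).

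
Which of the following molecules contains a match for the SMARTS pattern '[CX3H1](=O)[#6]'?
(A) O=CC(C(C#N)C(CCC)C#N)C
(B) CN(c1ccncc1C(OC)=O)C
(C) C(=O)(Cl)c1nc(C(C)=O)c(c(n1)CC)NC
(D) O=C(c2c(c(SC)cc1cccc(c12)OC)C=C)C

A

[CX3H1](=O)[#6] describes an sp2 carbon with one H, double-bonded to O and single-bonded to carbon (an aldehyde).
(A) contains an aldehyde (-CHO), which satisfies every atom and bond constraint.
(B) has a methyl-ester group (-C(=O)OCH3) but the carbonyl carbon has H0, not H1.
(C) has an acetyl/ketone group (-C(=O)CH3) but the carbonyl carbon has H0 (two carbon neighbours), not H1.
(D) has an acetyl/ketone group (-C(=O)CH3) but the carbonyl carbon has H0 (two carbon neighbours), not H1.
So the answer is (A).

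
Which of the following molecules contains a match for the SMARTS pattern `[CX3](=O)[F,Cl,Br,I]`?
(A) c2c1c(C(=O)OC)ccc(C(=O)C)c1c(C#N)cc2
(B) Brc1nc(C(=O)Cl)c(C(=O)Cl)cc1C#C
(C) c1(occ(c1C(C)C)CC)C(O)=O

B

[CX3](=O)[F,Cl,Br,I] describes a carbonyl carbon bonded to a halogen (an acyl halide).
(A) has a methyl-ester group (-C(=O)OCH3) but the carbonyl is bonded to -O-C, not to a halogen.
(B) contains an acyl chloride (-C(=O)Cl), which satisfies every atom and bond constraint.
(C) has a carboxylic acid group (-C(=O)OH) but the carbonyl is bonded to -OH, not to a halogen.
So the answer is (B).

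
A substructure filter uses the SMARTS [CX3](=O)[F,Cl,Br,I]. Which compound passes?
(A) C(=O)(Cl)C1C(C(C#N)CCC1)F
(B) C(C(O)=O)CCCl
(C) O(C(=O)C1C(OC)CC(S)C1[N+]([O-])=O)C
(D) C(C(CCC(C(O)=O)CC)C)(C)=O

A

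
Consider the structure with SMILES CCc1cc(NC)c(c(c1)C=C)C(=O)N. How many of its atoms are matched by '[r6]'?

6

The query [r6] means: r6 matches atoms in a six-membered ring.
Check the 15 heavy atoms by environment: 6× c (aromatic, in 6-ring) → match; 6× C (acyclic) → no; 2× N (acyclic) → no; 1× O (acyclic) → no.
That gives 6 matching atoms.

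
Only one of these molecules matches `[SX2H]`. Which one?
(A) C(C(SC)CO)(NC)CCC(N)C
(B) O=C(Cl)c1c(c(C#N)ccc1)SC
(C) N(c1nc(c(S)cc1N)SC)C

[SX2H] describes an aliphatic sulfur with two connections, one being H (a thiol).
(A) has a methylthio ether (-SCH3) but the sulfur has H0 (bonded to two carbons), not H1.
(B) has a methylthio ether (-SCH3) but the sulfur has H0 (bonded to two carbons), not H1.
(C) contains a thiol (-SH), which satisfies every atom and bond constraint.
So the answer is (C).

C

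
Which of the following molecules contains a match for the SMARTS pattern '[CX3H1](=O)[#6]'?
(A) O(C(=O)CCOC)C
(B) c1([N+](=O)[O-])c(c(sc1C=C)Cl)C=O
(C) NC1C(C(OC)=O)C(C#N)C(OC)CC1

[CX3H1](=O)[#6] describes an sp2 carbon with one H, double-bonded to O and single-bonded to carbon (an aldehyde).
(A) has a methyl-ester group (-C(=O)OCH3) but the carbonyl carbon has H0, not H1.
(B) contains an aldehyde (-CHO), which satisfies every atom and bond constraint.
(C) has a methyl-ester group (-C(=O)OCH3) but the carbonyl carbon has H0, not H1.
So the answer is (B).

B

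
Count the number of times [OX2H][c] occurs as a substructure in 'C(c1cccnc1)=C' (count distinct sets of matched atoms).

[OX2H][c] is the SMARTS for a phenol: a hydroxyl oxygen attached to an aromatic carbon.
No fragment in the molecule satisfies every constraint, giving 0 matches.

0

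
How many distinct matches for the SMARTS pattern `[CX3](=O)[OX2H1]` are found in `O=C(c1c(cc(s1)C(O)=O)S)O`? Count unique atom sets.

2

[CX3](=O)[OX2H1] is the SMARTS for a carboxylic acid: an sp2 carbon double-bonded to O and single-bonded to an -OH oxygen.
The molecule carries 2 separate instances of a carboxylic acid group (-C(=O)OH) meeting every constraint; each maps to a distinct set of atoms, giving 2 matches.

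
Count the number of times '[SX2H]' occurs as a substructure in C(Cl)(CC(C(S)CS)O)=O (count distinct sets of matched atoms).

2

[SX2H] is the SMARTS for a thiol: an aliphatic sulfur with two connections, one being H.
The molecule carries 2 separate instances of a thiol (-SH) meeting every constraint; each maps to a distinct set of atoms, giving 2 matches.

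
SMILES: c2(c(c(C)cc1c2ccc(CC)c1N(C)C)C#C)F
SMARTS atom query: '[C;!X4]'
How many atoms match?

2

The query [C;!X4] means: aliphatic carbon that does not have four total connections.
Check the 19 heavy atoms by environment: 10× c (aromatic, X3) → no; 5× C (X4) → no; 1× F (X1) → no; 2× C (X2) → match; 1× N (X3) → no.
That gives 2 matching atoms.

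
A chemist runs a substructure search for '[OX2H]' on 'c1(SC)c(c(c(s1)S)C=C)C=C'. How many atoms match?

0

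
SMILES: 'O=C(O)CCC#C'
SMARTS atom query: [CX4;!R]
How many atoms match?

2

The query [CX4;!R] means: aliphatic carbon with four total connections, not in a ring.
Check the 7 heavy atoms by environment: 2× C (X4, acyclic) → match; 1× C (X3, acyclic) → no; 1× O (X1, acyclic) → no; 1× O (X2, acyclic) → no; 2× C (X2, acyclic) → no.
That gives 2 matching atoms.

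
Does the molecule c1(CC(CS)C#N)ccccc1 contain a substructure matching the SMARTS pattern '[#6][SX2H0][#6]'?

No

The pattern [#6][SX2H0][#6] describes an aliphatic sulfur bridging two carbons with no H on the sulfur — a thioether.
The closest candidate here is a thiol (-SH), but the sulfur has H1, not H0 bridging two carbons. No other fragment satisfies the full query, so there is no match.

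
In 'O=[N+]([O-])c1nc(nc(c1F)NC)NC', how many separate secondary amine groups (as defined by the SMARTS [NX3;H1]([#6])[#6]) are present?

2

[NX3;H1]([#6])[#6] is the SMARTS for a secondary amine: a trivalent nitrogen with one H, bonded to two carbons.
The molecule carries 2 separate instances of an N-methylamino group (-NHCH3) meeting every constraint; each maps to a distinct set of atoms, giving 2 matches.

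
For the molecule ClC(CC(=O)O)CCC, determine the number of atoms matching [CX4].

5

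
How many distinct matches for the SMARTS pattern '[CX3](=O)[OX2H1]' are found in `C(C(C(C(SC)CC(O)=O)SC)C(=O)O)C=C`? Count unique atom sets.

2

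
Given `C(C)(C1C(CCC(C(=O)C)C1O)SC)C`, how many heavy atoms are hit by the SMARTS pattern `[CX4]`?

11

The query [CX4] means: C with X4: aliphatic carbon with exactly 4 total connections (bonds + H).
Check the 15 heavy atoms by environment: 11× C (X4) → match; 1× C (X3) → no; 1× O (X1) → no; 1× O (X2) → no; 1× S (X2) → no.
That gives 11 matching atoms.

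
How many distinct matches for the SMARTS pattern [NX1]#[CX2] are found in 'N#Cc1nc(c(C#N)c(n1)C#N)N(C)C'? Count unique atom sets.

[NX1]#[CX2] is the SMARTS for a nitrile: a nitrogen triple-bonded to a two-connected carbon.
The molecule carries 3 separate instances of a nitrile (-C#N) meeting every constraint; each maps to a distinct set of atoms, giving 3 matches.

3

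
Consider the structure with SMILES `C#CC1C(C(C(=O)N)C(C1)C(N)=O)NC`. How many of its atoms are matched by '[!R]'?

The query [!R] means: !R matches any atom not in a ring.
Check the 15 heavy atoms by environment: 5× C (in 5-ring) → no; 3× N (acyclic) → match; 5× C (acyclic) → match; 2× O (acyclic) → match.
Summing the matching environments: 3 + 5 + 2 = 10 matching atoms.

10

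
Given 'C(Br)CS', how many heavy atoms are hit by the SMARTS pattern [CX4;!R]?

The query [CX4;!R] means: aliphatic carbon with four total connections, not in a ring.
Check the 4 heavy atoms by environment: 2× C (X4, acyclic) → match; 1× Br (X1, acyclic) → no; 1× S (X2, acyclic) → no.
That gives 2 matching atoms.

2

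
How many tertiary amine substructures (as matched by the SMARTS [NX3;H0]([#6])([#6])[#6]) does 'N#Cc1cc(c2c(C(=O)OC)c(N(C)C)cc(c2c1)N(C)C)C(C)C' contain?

[NX3;H0]([#6])([#6])[#6] is the SMARTS for a tertiary amine: a trivalent nitrogen with no H, bonded to three carbons.
The molecule carries 2 separate instances of a dimethylamino group (-N(CH3)2) meeting every constraint; each maps to a distinct set of atoms, giving 2 matches.

2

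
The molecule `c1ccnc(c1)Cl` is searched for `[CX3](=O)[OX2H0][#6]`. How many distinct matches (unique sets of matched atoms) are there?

0

[CX3](=O)[OX2H0][#6] is the SMARTS for an ester: a carbonyl carbon bonded to an oxygen that is itself bonded to carbon (no H on that O).
No fragment in the molecule satisfies every constraint, giving 0 matches.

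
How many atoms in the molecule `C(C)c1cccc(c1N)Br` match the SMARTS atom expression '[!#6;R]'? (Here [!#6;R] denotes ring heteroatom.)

The query [!#6;R] means: non-carbon atom that is part of a ring.
Check the 10 heavy atoms by environment: 6× c (aromatic, in 6-ring) → no; 2× C (acyclic) → no; 1× N (acyclic) → no; 1× Br (acyclic) → no.
No environment satisfies the query, so 0 matching atoms.

0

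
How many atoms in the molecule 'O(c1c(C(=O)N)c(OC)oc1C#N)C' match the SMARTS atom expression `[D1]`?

5

Check the 14 heavy atoms by environment: 1× o (aromatic, D2) → no; 4× c (aromatic, D3) → no; 1× C (D2) → no; 2× N (D1) → match; 2× O (D2) → no; 2× C (D1) → match; 1× C (D3) → no; 1× O (D1) → match.
Summing the matching environments: 2 + 2 + 1 = 5 matching atoms.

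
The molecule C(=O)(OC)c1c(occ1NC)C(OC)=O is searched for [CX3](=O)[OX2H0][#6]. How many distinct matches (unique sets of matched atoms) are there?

2

[CX3](=O)[OX2H0][#6] is the SMARTS for an ester: a carbonyl carbon bonded to an oxygen that is itself bonded to carbon (no H on that O).
The molecule carries 2 separate instances of a methyl-ester group (-C(=O)OCH3) meeting every constraint; each maps to a distinct set of atoms, giving 2 matches.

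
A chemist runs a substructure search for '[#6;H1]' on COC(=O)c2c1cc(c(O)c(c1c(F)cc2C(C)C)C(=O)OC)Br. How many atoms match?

The query [#6;H1] means: any carbon bearing exactly one hydrogen.
Check the 24 heavy atoms by environment: 8× c (aromatic, H0) → no; 2× c (aromatic, H1) → match; 2× C (H0) → no; 4× O (H0) → no; 4× C (H3) → no; 1× Br (H0) → no; 1× F (H0) → no; 1× C (H1) → match; 1× O (H1) → no.
Summing the matching environments: 2 + 1 = 3 matching atoms.

3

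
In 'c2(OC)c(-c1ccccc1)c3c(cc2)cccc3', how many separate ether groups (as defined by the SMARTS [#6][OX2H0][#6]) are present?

1

[#6][OX2H0][#6] is the SMARTS for an ether: an aliphatic oxygen bridging two carbons with no H on the oxygen.
Exactly one fragment in the molecule meets all constraints, giving 1 match.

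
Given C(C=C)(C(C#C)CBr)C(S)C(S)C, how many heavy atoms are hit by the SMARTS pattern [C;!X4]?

4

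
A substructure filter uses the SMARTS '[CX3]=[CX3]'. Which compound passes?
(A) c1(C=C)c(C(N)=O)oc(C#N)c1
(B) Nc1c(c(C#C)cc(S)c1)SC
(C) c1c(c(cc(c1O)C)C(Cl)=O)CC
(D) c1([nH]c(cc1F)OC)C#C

[CX3]=[CX3] describes a non-aromatic C=C double bond between two sp2 carbons (an alkene).
(A) contains a vinyl group (-CH=CH2), which satisfies every atom and bond constraint.
(B) has an ethynyl group (-C#CH) but the C-C bond is a triple bond, not a double bond.
(C) has an ethyl group (-CH2CH3) but its C-C bond is a single bond between CX4 carbons, not CX3=CX3.
(D) has an ethynyl group (-C#CH) but the C-C bond is a triple bond, not a double bond.
So the answer is (A).

A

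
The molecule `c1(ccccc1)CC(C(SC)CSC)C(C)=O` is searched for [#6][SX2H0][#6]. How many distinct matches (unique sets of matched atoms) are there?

2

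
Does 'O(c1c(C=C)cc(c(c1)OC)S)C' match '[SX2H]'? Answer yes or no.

Yes

The pattern [SX2H] describes an aliphatic sulfur with two connections, one being H — a thiol.
The molecule carries a thiol (-SH), whose atoms satisfy every constraint of the query, so the pattern matches.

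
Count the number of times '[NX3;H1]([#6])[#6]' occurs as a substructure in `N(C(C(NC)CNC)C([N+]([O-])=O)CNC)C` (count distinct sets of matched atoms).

4

[NX3;H1]([#6])[#6] is the SMARTS for a secondary amine: a trivalent nitrogen with one H, bonded to two carbons.
The molecule carries 4 separate instances of an N-methylamino group (-NHCH3) meeting every constraint; each maps to a distinct set of atoms, giving 4 matches.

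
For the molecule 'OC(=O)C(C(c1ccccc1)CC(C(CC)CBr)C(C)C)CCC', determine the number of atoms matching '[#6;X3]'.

7

The query [#6;X3] means: any carbon (aromatic or not) with three total connections.
Check the 24 heavy atoms by environment: 14× C (X4) → no; 1× C (X3) → match; 1× O (X1) → no; 1× O (X2) → no; 1× Br (X1) → no; 6× c (aromatic, X3) → match.
Summing the matching environments: 1 + 6 = 7 matching atoms.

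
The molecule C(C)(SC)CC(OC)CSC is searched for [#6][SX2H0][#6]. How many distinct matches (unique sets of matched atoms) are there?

2

[#6][SX2H0][#6] is the SMARTS for a thioether: an aliphatic sulfur bridging two carbons with no H on the sulfur.
The molecule carries 2 separate instances of a methylthio ether (-SCH3) meeting every constraint; each maps to a distinct set of atoms, giving 2 matches.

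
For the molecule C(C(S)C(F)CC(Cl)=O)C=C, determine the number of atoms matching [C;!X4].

3

The query [C;!X4] means: aliphatic carbon that does not have four total connections.
Check the 11 heavy atoms by environment: 4× C (X4) → no; 1× F (X1) → no; 1× S (X2) → no; 3× C (X3) → match; 1× O (X1) → no; 1× Cl (X1) → no.
That gives 3 matching atoms.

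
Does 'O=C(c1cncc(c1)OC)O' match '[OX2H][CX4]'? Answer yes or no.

No

The pattern [OX2H][CX4] describes a hydroxyl oxygen bound to an sp3 (X4) carbon — an aliphatic alcohol.
The closest candidate here is a carboxylic acid group (-C(=O)OH), but the -OH is on a CX3 carbonyl carbon, not a CX4 carbon. No other fragment satisfies the full query, so there is no match.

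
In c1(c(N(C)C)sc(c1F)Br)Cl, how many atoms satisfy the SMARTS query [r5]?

The query [r5] means: r5 matches atoms in a five-membered ring.
Check the 11 heavy atoms by environment: 1× s (aromatic, in 5-ring) → match; 4× c (aromatic, in 5-ring) → match; 1× F (acyclic) → no; 1× N (acyclic) → no; 2× C (acyclic) → no; 1× Cl (acyclic) → no; 1× Br (acyclic) → no.
Summing the matching environments: 1 + 4 = 5 matching atoms.

5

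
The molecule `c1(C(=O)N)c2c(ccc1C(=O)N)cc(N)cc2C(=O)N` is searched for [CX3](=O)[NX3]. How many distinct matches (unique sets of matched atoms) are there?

[CX3](=O)[NX3] is the SMARTS for an amide: a carbonyl carbon bonded to a trivalent nitrogen.
The molecule carries 3 separate instances of a primary amide (-C(=O)NH2) meeting every constraint; each maps to a distinct set of atoms, giving 3 matches.

3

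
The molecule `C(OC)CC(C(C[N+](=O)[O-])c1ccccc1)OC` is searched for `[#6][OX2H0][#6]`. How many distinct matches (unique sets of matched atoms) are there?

[#6][OX2H0][#6] is the SMARTS for an ether: an aliphatic oxygen bridging two carbons with no H on the oxygen.
The molecule carries 2 separate instances of a methoxy ether (-OCH3) meeting every constraint; each maps to a distinct set of atoms, giving 2 matches.

2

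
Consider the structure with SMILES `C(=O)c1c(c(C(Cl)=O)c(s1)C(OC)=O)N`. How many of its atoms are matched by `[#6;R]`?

The query [#6;R] means: carbon that is part of a ring.
Check the 15 heavy atoms by environment: 1× s (aromatic, in 5-ring) → no; 4× c (aromatic, in 5-ring) → match; 1× N (acyclic) → no; 4× C (acyclic) → no; 4× O (acyclic) → no; 1× Cl (acyclic) → no.
That gives 4 matching atoms.

4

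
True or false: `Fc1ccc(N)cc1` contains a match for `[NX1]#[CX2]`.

False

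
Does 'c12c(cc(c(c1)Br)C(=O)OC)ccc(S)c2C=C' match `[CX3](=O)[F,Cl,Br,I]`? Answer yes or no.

No

The pattern [CX3](=O)[F,Cl,Br,I] describes a carbonyl carbon bonded to a halogen — an acyl halide.
The closest candidate here is a methyl-ester group (-C(=O)OCH3), but the carbonyl is bonded to -O-C, not to a halogen. No other fragment satisfies the full query, so there is no match.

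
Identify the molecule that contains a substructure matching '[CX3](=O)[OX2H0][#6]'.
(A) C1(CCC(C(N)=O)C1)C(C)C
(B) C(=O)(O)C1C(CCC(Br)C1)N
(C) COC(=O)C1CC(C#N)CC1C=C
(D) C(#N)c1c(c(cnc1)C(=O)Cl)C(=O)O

C

[CX3](=O)[OX2H0][#6] describes a carbonyl carbon bonded to an oxygen that is itself bonded to carbon (no H on that O) (an ester).
(A) has a primary amide (-C(=O)NH2) but the carbonyl is bonded to N, not to an O-C linkage.
(B) has a carboxylic acid group (-C(=O)OH) but the singly-bonded O carries H (OX2H1, not H0).
(C) contains a methyl-ester group (-C(=O)OCH3), which satisfies every atom and bond constraint.
(D) has a carboxylic acid group (-C(=O)OH) but the singly-bonded O carries H (OX2H1, not H0).
So the answer is (C).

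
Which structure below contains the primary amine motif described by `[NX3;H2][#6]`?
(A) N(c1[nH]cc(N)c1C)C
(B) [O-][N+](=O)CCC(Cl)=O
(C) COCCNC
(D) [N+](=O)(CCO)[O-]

A

[NX3;H2][#6] describes a trivalent nitrogen with two H attached to carbon (a primary amine).
(A) contains a primary amino group (-NH2), which satisfies every atom and bond constraint.
(B) has a nitro group (-[N+](=O)[O-]) but the nitrogen is [N+] with no H, not NX3H2.
(C) has an N-methylamino group (-NHCH3) but the nitrogen bears two carbons and only one H (H1), not H2.
(D) has a nitro group (-[N+](=O)[O-]) but the nitrogen is [N+] with no H, not NX3H2.
So the answer is (A).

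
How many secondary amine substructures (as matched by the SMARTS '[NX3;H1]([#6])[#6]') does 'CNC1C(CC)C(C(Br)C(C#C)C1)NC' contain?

[NX3;H1]([#6])[#6] is the SMARTS for a secondary amine: a trivalent nitrogen with one H, bonded to two carbons.
The molecule carries 2 separate instances of an N-methylamino group (-NHCH3) meeting every constraint; each maps to a distinct set of atoms, giving 2 matches.

2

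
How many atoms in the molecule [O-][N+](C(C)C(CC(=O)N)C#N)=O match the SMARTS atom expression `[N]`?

3

Check the 12 heavy atoms by environment: 6× C → no; 2× N → match; 2× O → no; 1× N (charge +1) → match; 1× O (charge -1) → no.
Summing the matching environments: 2 + 1 = 3 matching atoms.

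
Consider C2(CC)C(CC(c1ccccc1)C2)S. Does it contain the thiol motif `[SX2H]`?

Yes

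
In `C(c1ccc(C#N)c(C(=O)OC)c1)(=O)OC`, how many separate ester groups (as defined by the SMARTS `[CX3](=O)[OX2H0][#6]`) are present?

[CX3](=O)[OX2H0][#6] is the SMARTS for an ester: a carbonyl carbon bonded to an oxygen that is itself bonded to carbon (no H on that O).
The molecule carries 2 separate instances of a methyl-ester group (-C(=O)OCH3) meeting every constraint; each maps to a distinct set of atoms, giving 2 matches.

2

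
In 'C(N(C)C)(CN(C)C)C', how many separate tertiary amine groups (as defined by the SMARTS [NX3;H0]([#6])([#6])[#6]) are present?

[NX3;H0]([#6])([#6])[#6] is the SMARTS for a tertiary amine: a trivalent nitrogen with no H, bonded to three carbons.
The molecule carries 2 separate instances of a dimethylamino group (-N(CH3)2) meeting every constraint; each maps to a distinct set of atoms, giving 2 matches.

2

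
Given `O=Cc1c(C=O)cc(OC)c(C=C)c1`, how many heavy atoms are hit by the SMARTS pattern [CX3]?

Check the 14 heavy atoms by environment: 6× c (aromatic, X3) → no; 4× C (X3) → match; 1× O (X2) → no; 1× C (X4) → no; 2× O (X1) → no.
That gives 4 matching atoms.

4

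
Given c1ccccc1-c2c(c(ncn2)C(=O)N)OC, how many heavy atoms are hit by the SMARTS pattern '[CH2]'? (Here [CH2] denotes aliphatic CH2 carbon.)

0

Check the 17 heavy atoms by environment: 2× n (aromatic, H0) → no; 6× c (aromatic, H1) → no; 4× c (aromatic, H0) → no; 1× C (H0) → no; 2× O (H0) → no; 1× N (H2) → no; 1× C (H3) → no.
No environment satisfies the query, so 0 matching atoms.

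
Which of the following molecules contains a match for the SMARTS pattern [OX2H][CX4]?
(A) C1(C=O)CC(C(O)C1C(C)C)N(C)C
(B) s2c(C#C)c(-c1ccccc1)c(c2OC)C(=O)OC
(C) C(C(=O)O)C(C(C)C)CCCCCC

A

[OX2H][CX4] describes a hydroxyl oxygen bound to an sp3 (X4) carbon (an aliphatic alcohol).
(A) contains a hydroxyl group (-OH), which satisfies every atom and bond constraint.
(B) has a methoxy ether (-OCH3) but the oxygen has H0 (ether), not H1.
(C) has a carboxylic acid group (-C(=O)OH) but the -OH is on a CX3 carbonyl carbon, not a CX4 carbon.
So the answer is (A).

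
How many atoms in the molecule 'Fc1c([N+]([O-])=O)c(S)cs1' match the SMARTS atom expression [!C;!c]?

6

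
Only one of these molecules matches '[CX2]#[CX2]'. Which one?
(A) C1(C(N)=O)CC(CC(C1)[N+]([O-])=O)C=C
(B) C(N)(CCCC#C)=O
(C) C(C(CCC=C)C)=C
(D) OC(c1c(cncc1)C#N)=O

B

[CX2]#[CX2] describes a carbon-carbon triple bond (an alkyne).
(A) has a vinyl group (-CH=CH2) but the C=C is a double bond; both carbons are CX3, not CX2.
(B) contains an ethynyl group (-C#CH), which satisfies every atom and bond constraint.
(C) has a vinyl group (-CH=CH2) but the C=C is a double bond; both carbons are CX3, not CX2.
(D) has a nitrile (-C#N) but the triple bond is C#N, not C#C.
So the answer is (B).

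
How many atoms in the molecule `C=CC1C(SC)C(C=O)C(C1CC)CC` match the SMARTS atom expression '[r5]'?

The query [r5] means: r5 matches atoms in a five-membered ring.
Check the 15 heavy atoms by environment: 5× C (in 5-ring) → match; 8× C (acyclic) → no; 1× O (acyclic) → no; 1× S (acyclic) → no.
That gives 5 matching atoms.

5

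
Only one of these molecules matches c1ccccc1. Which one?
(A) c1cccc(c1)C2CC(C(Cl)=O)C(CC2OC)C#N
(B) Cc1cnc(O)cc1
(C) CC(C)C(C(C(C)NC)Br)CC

A

c1ccccc1 describes six aromatic carbons in a ring (a benzene ring).
(A) contains a phenyl ring, which satisfies every atom and bond constraint.
(B) has a methyl group (-CH3) but no six-membered all-carbon aromatic ring is present.
(C) has a methyl group (-CH3) but no six-membered all-carbon aromatic ring is present.
So the answer is (A).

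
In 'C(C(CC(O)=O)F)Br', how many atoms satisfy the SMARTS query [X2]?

1

Check the 8 heavy atoms by environment: 3× C (X4) → no; 1× C (X3) → no; 1× O (X1) → no; 1× O (X2) → match; 1× F (X1) → no; 1× Br (X1) → no.
That gives 1 matching atom.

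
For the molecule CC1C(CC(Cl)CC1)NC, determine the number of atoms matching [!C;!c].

2

The query [!C;!c] means: neither aliphatic nor aromatic carbon — same as [!#6].
Check the 10 heavy atoms by environment: 8× C → no; 1× Cl → match; 1× N → match.
Summing the matching environments: 1 + 1 = 2 matching atoms.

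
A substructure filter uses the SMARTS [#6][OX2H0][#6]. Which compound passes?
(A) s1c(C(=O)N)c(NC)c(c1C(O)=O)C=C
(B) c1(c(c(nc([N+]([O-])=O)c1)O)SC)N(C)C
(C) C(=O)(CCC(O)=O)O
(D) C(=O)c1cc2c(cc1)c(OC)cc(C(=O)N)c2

[#6][OX2H0][#6] describes an aliphatic oxygen bridging two carbons with no H on the oxygen (an ether).
(A) has a carboxylic acid group (-C(=O)OH) but the -OH oxygen has H1; the =O is OX1, not OX2.
(B) has a hydroxyl group (-OH) but the oxygen has H1, not H0 bridging two carbons.
(C) has a carboxylic acid group (-C(=O)OH) but the -OH oxygen has H1; the =O is OX1, not OX2.
(D) contains a methoxy ether (-OCH3), which satisfies every atom and bond constraint.
So the answer is (D).

D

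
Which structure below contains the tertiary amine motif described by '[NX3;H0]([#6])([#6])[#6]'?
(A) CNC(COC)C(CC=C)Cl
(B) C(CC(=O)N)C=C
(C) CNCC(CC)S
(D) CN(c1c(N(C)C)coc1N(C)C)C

[NX3;H0]([#6])([#6])[#6] describes a trivalent nitrogen with no H, bonded to three carbons (a tertiary amine).
(A) has an N-methylamino group (-NHCH3) but the nitrogen still has one H (H1), not H0.
(B) has a primary amide (-C(=O)NH2) but the amide nitrogen has H2 and only one carbon neighbour.
(C) has an N-methylamino group (-NHCH3) but the nitrogen still has one H (H1), not H0.
(D) contains a dimethylamino group (-N(CH3)2), which satisfies every atom and bond constraint.
So the answer is (D).

D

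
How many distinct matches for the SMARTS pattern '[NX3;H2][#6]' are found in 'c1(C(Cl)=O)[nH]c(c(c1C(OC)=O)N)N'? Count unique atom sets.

2

[NX3;H2][#6] is the SMARTS for a primary amine: a trivalent nitrogen with two H attached to carbon.
The molecule carries 2 separate instances of a primary amino group (-NH2) meeting every constraint; each maps to a distinct set of atoms, giving 2 matches.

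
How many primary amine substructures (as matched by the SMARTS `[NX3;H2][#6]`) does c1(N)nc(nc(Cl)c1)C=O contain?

1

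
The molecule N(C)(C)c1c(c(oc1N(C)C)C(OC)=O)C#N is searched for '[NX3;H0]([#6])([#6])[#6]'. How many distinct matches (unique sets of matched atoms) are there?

2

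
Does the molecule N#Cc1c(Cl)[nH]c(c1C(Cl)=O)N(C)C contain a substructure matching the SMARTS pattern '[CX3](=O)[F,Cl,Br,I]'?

Yes

The pattern [CX3](=O)[F,Cl,Br,I] describes a carbonyl carbon bonded to a halogen — an acyl halide.
The molecule carries an acyl chloride (-C(=O)Cl), whose atoms satisfy every constraint of the query, so the pattern matches.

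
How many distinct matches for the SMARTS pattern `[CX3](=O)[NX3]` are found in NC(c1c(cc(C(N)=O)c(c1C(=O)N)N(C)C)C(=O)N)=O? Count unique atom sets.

4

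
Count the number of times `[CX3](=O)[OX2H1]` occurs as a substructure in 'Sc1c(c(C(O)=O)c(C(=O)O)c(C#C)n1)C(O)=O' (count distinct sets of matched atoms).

3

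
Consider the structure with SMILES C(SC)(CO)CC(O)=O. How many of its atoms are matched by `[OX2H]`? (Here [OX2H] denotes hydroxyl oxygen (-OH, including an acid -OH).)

The query [OX2H] means: aliphatic oxygen with two connections, one of which is H — an -OH oxygen.
Check the 9 heavy atoms by environment: 2× C (H2, X4) → no; 1× C (H1, X4) → no; 2× O (H1, X2) → match; 1× S (H0, X2) → no; 1× C (H3, X4) → no; 1× C (H0, X3) → no; 1× O (H0, X1) → no.
That gives 2 matching atoms.

2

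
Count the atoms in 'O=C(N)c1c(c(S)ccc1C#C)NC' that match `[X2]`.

Check the 14 heavy atoms by environment: 6× c (aromatic, X3) → no; 1× S (X2) → match; 2× N (X3) → no; 1× C (X4) → no; 2× C (X2) → match; 1× C (X3) → no; 1× O (X1) → no.
Summing the matching environments: 1 + 2 = 3 matching atoms.

3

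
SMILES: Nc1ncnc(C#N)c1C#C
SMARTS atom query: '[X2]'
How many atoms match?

5

The query [X2] means: any atom with exactly two total connections (bonds + H).
Check the 11 heavy atoms by environment: 2× n (aromatic, X2) → match; 4× c (aromatic, X3) → no; 1× N (X3) → no; 3× C (X2) → match; 1× N (X1) → no.
Summing the matching environments: 2 + 3 = 5 matching atoms.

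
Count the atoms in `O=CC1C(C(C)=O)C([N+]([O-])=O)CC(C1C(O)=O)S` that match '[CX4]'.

The query [CX4] means: C with X4: aliphatic carbon with exactly 4 total connections (bonds + H).
Check the 18 heavy atoms by environment: 7× C (X4) → match; 3× C (X3) → no; 4× O (X1) → no; 1× O (X2) → no; 1× N (charge +1, X3) → no; 1× O (charge -1, X1) → no; 1× S (X2) → no.
That gives 7 matching atoms.

7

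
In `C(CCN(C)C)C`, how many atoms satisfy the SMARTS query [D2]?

3

The query [D2] means: atom with exactly two heavy-atom neighbours.
Check the 7 heavy atoms by environment: 3× C (D2) → match; 3× C (D1) → no; 1× N (D3) → no.
That gives 3 matching atoms.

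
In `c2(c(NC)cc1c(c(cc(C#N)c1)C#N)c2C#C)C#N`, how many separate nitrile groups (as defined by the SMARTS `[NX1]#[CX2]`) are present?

3

[NX1]#[CX2] is the SMARTS for a nitrile: a nitrogen triple-bonded to a two-connected carbon.
The molecule carries 3 separate instances of a nitrile (-C#N) meeting every constraint; each maps to a distinct set of atoms, giving 3 matches.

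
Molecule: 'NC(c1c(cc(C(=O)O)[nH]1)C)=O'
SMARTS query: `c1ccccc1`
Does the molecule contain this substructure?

The pattern c1ccccc1 describes six aromatic carbons in a ring — a benzene ring.
The closest candidate here is a methyl group (-CH3), but no six-membered all-carbon aromatic ring is present. No other fragment satisfies the full query, so there is no match.

No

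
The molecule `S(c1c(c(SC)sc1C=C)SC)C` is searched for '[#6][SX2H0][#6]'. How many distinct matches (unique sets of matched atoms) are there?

[#6][SX2H0][#6] is the SMARTS for a thioether: an aliphatic sulfur bridging two carbons with no H on the sulfur.
The molecule carries 3 separate instances of a methylthio ether (-SCH3) meeting every constraint; each maps to a distinct set of atoms, giving 3 matches.

3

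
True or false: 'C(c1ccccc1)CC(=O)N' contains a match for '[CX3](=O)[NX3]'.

The pattern [CX3](=O)[NX3] describes a carbonyl carbon bonded to a trivalent nitrogen — an amide.
The molecule carries a primary amide (-C(=O)NH2), whose atoms satisfy every constraint of the query, so the pattern matches.

True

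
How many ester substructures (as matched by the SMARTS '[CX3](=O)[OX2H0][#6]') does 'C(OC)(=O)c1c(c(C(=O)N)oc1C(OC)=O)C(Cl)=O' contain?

[CX3](=O)[OX2H0][#6] is the SMARTS for an ester: a carbonyl carbon bonded to an oxygen that is itself bonded to carbon (no H on that O).
The molecule carries 2 separate instances of a methyl-ester group (-C(=O)OCH3) meeting every constraint; each maps to a distinct set of atoms, giving 2 matches.

2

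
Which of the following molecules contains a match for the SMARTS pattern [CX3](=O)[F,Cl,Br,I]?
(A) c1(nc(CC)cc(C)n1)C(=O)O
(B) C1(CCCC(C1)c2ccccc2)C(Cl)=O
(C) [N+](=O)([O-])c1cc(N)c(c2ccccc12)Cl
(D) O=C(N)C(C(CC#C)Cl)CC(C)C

[CX3](=O)[F,Cl,Br,I] describes a carbonyl carbon bonded to a halogen (an acyl halide).
(A) has a carboxylic acid group (-C(=O)OH) but the carbonyl is bonded to -OH, not to a halogen.
(B) contains an acyl chloride (-C(=O)Cl), which satisfies every atom and bond constraint.
(C) has a chloro substituent but the Cl is not on a carbonyl carbon.
(D) has a chloro substituent but the Cl is not on a carbonyl carbon.
So the answer is (B).

B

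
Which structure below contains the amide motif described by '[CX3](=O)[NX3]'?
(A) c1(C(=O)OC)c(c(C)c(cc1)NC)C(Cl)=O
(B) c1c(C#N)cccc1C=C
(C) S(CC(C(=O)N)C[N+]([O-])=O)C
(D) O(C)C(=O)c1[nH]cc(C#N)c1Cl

[CX3](=O)[NX3] describes a carbonyl carbon bonded to a trivalent nitrogen (an amide).
(A) has a methyl-ester group (-C(=O)OCH3) but the carbonyl is bonded to O, not to an NX3 nitrogen.
(B) has a nitrile (-C#N) but the nitrile N is NX1 (triple-bonded), not NX3.
(C) contains a primary amide (-C(=O)NH2), which satisfies every atom and bond constraint.
(D) has a nitrile (-C#N) but the nitrile N is NX1 (triple-bonded), not NX3.
So the answer is (C).

C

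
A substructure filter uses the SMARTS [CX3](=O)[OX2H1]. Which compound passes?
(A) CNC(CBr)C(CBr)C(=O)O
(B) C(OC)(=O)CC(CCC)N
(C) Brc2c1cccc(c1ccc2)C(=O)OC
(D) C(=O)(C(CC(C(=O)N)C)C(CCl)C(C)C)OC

A

[CX3](=O)[OX2H1] describes an sp2 carbon double-bonded to O and single-bonded to an -OH oxygen (a carboxylic acid).
(A) contains a carboxylic acid group (-C(=O)OH), which satisfies every atom and bond constraint.
(B) has a methyl-ester group (-C(=O)OCH3) but the singly-bonded O has no H (OX2H0, not OX2H1).
(C) has a methyl-ester group (-C(=O)OCH3) but the singly-bonded O has no H (OX2H0, not OX2H1).
(D) has a primary amide (-C(=O)NH2) but the carbonyl is bonded to N, not to an -OH oxygen.
So the answer is (A).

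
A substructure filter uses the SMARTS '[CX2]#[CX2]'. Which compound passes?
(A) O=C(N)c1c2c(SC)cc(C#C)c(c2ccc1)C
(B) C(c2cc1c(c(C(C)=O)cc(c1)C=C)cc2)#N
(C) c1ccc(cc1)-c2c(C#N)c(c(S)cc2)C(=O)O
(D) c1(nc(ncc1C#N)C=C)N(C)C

A

[CX2]#[CX2] describes a carbon-carbon triple bond (an alkyne).
(A) contains an ethynyl group (-C#CH), which satisfies every atom and bond constraint.
(B) has a nitrile (-C#N) but the triple bond is C#N, not C#C.
(C) has a nitrile (-C#N) but the triple bond is C#N, not C#C.
(D) has a nitrile (-C#N) but the triple bond is C#N, not C#C.
So the answer is (A).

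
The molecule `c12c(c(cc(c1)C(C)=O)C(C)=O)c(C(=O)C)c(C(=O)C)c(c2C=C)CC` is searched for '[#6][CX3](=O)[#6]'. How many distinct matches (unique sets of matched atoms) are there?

4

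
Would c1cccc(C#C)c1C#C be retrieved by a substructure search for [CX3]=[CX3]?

No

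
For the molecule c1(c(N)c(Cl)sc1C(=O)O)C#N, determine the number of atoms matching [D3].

5

The query [D3] means: atom with exactly three heavy-atom neighbours.
Check the 12 heavy atoms by environment: 1× s (aromatic, D2) → no; 4× c (aromatic, D3) → match; 1× C (D2) → no; 2× N (D1) → no; 1× C (D3) → match; 2× O (D1) → no; 1× Cl (D1) → no.
Summing the matching environments: 4 + 1 = 5 matching atoms.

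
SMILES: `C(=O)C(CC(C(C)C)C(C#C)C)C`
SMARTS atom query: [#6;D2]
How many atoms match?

3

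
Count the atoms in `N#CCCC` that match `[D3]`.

The query [D3] means: atom with exactly three heavy-atom neighbours.
Check the 5 heavy atoms by environment: 3× C (D2) → no; 1× C (D1) → no; 1× N (D1) → no.
No environment satisfies the query, so 0 matching atoms.

0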